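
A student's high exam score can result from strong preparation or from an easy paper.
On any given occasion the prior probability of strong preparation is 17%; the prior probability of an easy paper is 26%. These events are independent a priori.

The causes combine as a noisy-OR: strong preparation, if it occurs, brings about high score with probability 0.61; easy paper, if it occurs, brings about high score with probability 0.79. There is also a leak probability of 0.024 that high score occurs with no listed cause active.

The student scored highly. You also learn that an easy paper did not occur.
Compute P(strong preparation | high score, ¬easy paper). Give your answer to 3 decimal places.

P(strong preparation | high score, ¬easy paper) ≈ 0.841

Under noisy-OR, P(high score | causes) = 1 − (1−0.024)·∏(1−qᵢ) over the active causes.
P(high score | ¬easy paper) = 0.024·0.83 + 0.61936·0.17 = 0.019920 + 0.105291 = 0.125211
Of this, 0.105291 comes from 0.61936·0.17 (the strong preparation=true cases).
Hence the posterior is 0.105291/0.125211 ≈ 0.841.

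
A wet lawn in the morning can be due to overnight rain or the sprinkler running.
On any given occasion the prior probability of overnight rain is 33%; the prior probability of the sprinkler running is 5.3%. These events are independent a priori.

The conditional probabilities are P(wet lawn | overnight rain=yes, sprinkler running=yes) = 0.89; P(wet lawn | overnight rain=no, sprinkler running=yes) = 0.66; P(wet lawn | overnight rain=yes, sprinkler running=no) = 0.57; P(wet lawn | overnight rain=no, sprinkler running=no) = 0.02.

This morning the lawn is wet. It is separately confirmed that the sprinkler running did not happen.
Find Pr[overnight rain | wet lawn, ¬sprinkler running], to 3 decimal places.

P(wet lawn | ¬sprinkler running) = 0.02*0.67 + 0.57*0.33 = 0.013400 + 0.188100 = 0.201500
Restricting to configurations with overnight rain present: 0.57*0.33 = 0.188100.
P(overnight rain | wet lawn, ¬sprinkler running) = 0.188100 / 0.201500 ≈ 0.933

Pr[overnight rain | wet lawn, ¬sprinkler running] ≈ 0.933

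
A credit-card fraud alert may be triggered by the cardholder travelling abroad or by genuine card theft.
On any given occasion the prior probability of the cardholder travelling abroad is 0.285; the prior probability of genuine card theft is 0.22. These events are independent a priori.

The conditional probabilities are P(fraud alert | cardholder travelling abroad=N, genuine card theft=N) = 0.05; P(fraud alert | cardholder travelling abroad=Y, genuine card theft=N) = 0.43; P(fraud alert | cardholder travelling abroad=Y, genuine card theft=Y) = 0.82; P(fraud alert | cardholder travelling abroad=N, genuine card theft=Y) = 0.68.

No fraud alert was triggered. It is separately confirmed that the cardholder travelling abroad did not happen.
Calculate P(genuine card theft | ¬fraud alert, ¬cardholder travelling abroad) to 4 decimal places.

P(genuine card theft | ¬fraud alert, ¬cardholder travelling abroad) ≈ 0.0868

Weight on genuine card theft=true, given the evidence: 0.32*0.22 = 0.070400
Denominator P(¬fraud alert | ¬cardholder travelling abroad): 0.95*0.78 + 0.32*0.22 = 0.811400
P(genuine card theft | ¬fraud alert, ¬cardholder travelling abroad) = 0.070400/0.811400 ≈ 0.0868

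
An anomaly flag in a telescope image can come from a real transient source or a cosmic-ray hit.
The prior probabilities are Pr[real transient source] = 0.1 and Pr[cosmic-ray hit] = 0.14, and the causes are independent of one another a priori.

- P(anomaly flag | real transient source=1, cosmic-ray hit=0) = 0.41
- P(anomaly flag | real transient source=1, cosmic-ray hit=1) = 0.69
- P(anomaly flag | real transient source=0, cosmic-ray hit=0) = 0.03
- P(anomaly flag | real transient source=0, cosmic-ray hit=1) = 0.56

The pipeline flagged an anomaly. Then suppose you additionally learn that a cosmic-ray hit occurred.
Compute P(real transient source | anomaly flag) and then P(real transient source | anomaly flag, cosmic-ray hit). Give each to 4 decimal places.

P(real transient source | anomaly flag) ≈ 0.3239; P(real transient source | anomaly flag, cosmic-ray hit) ≈ 0.1204

P(anomaly flag) = 0.03·0.9·0.86 + 0.56·0.9·0.14 + 0.41·0.1·0.86 + 0.69·0.1·0.14 = 0.023220 + 0.070560 + 0.035260 + 0.009660 = 0.138700
The real transient source-present share is 0.035260 + 0.009660 = 0.044920.
P(real transient source | anomaly flag) = 0.044920 / 0.138700 ≈ 0.3239

Now condition on the additional information:
P(anomaly flag | cosmic-ray hit) = 0.56·0.9 + 0.69·0.1 = 0.504000 + 0.069000 = 0.573000
The real transient source-present share is 0.69·0.1 = 0.069000.
So P(real transient source | anomaly flag, cosmic-ray hit) = 0.069000/0.573000 ≈ 0.1204.
Conditioning on cosmic-ray hit lowers the posterior on real transient source: the classic explaining-away effect in a common-effect structure.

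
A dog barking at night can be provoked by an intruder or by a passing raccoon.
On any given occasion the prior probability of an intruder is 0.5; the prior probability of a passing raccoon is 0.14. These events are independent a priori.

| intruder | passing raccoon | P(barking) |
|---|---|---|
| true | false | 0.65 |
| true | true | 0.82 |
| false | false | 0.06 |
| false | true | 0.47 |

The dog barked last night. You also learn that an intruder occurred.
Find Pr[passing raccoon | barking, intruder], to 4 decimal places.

Sum P(barking|·) weighted by the priors over both values of passing raccoon:
  P(barking | intruder) = 0.65*0.86 + 0.82*0.14
        = 0.559000 + 0.114800 = 0.673800
The terms with passing raccoon present sum to 0.114800, so
  P(passing raccoon | barking, intruder) = 0.114800 / 0.673800 ≈ 0.1704

Pr[passing raccoon | barking, intruder] ≈ 0.1704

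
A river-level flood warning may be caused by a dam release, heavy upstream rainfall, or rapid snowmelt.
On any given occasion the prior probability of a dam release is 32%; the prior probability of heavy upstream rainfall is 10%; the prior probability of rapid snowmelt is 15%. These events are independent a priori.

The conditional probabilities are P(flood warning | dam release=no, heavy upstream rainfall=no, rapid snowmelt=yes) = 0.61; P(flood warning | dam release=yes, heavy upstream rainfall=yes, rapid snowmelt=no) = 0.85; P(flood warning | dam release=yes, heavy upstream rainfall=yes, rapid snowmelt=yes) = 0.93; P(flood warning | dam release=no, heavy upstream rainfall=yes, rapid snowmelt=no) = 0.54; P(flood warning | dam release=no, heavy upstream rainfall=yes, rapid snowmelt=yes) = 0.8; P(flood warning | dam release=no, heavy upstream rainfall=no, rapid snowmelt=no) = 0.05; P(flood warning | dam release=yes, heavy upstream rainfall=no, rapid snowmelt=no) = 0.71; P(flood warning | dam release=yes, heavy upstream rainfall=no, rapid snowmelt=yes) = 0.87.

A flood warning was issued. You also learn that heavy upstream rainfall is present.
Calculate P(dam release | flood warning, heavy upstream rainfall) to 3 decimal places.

P(dam release | flood warning, heavy upstream rainfall) ≈ 0.412

By total probability over the 4 (dam release, rapid snowmelt) configurations:
  P(flood warning | heavy upstream rainfall) = 0.54×0.68×0.85 + 0.8×0.68×0.15 + 0.85×0.32×0.85 + 0.93×0.32×0.15
        = 0.312120 + 0.081600 + 0.231200 + 0.044640 = 0.669560
The terms with dam release present sum to 0.275840, so
  P(dam release | flood warning, heavy upstream rainfall) = 0.275840 / 0.669560 ≈ 0.412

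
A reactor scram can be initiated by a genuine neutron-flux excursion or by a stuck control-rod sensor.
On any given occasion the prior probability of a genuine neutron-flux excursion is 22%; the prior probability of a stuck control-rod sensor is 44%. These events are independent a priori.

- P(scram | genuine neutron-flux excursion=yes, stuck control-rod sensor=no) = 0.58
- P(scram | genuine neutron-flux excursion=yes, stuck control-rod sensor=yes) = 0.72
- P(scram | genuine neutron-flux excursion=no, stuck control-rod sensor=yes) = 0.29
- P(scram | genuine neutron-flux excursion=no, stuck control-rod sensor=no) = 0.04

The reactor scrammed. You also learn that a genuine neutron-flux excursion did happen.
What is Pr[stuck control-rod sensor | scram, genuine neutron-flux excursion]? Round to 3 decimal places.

Pr[stuck control-rod sensor | scram, genuine neutron-flux excursion] ≈ 0.494

Weight on stuck control-rod sensor=true, given the evidence: 0.72*0.44 = 0.316800
Denominator P(scram | genuine neutron-flux excursion): 0.58*0.56 + 0.72*0.44 = 0.641600
Posterior = 0.316800 / 0.641600 ≈ 0.494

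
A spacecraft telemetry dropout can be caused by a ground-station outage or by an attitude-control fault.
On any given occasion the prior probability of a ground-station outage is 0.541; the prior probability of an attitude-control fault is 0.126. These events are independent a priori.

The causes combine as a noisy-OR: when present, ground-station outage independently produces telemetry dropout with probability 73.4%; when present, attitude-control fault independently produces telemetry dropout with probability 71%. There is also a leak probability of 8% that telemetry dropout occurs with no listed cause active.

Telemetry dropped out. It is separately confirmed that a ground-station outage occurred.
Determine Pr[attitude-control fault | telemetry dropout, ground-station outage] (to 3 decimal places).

Pr[attitude-control fault | telemetry dropout, ground-station outage] ≈ 0.151

Under noisy-OR, P(telemetry dropout | causes) = 1 − (1−0.08)·∏(1−qᵢ) over the active causes.
By total probability over both values of attitude-control fault:
  P(telemetry dropout | ground-station outage) = 0.75528×0.874 + 0.929031×0.126
        = 0.660115 + 0.117058 = 0.777173
Keeping only the attitude-control fault-present terms gives 0.117058, so
  P(attitude-control fault | telemetry dropout, ground-station outage) = 0.117058 / 0.777173 ≈ 0.151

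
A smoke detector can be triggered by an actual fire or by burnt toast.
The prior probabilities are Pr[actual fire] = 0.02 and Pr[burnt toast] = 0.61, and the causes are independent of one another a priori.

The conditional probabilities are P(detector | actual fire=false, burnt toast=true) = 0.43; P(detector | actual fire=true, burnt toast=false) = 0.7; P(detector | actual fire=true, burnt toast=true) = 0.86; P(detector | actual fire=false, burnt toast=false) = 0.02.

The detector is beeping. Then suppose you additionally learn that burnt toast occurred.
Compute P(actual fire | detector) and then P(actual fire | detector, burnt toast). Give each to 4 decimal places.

P(actual fire | detector) ≈ 0.0568; P(actual fire | detector, burnt toast) ≈ 0.0392

Enumerate the 4 (actual fire, burnt toast) configurations and weight by the priors:
  P(detector) = 0.02*0.98*0.39 + 0.43*0.98*0.61 + 0.7*0.02*0.39 + 0.86*0.02*0.61
        = 0.007644 + 0.257054 + 0.005460 + 0.010492 = 0.280650
Configurations with actual fire contribute 0.015952, so
  P(actual fire | detector) = 0.015952 / 0.280650 ≈ 0.0568

Now condition on the additional information:
For the numerator, keep only actual fire=true terms: 0.86*0.02 = 0.017200
Denominator P(detector | burnt toast): 0.43*0.98 + 0.86*0.02 = 0.438600
P(actual fire | detector, burnt toast) = 0.017200/0.438600 ≈ 0.0392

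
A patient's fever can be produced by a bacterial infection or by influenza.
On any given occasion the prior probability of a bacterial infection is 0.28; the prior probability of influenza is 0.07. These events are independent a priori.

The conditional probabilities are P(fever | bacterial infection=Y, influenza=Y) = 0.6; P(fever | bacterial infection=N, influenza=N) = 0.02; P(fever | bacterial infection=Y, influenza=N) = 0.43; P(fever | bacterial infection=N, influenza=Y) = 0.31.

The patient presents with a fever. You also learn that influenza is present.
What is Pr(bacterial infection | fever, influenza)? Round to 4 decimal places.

Pr(bacterial infection | fever, influenza) ≈ 0.4294

Weight on bacterial infection=true, given the evidence: 0.6×0.28 = 0.168000
Normalizer over all consistent configurations: 0.31×0.72 + 0.6×0.28 = 0.391200
P(bacterial infection | fever, influenza) = 0.168000/0.391200 ≈ 0.4294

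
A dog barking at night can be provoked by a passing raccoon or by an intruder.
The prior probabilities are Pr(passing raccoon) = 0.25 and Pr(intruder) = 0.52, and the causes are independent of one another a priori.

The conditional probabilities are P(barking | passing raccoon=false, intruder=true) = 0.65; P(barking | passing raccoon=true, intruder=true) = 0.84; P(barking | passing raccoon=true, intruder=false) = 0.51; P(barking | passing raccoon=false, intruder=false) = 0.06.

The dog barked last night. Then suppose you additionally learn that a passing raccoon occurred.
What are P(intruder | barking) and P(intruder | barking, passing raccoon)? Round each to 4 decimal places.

P(barking) = 0.06·0.75·0.48 + 0.65·0.75·0.52 + 0.51·0.25·0.48 + 0.84·0.25·0.52 = 0.021600 + 0.253500 + 0.061200 + 0.109200 = 0.445500
Of this, 0.362700 comes from 0.253500 + 0.109200 (the intruder=true cases).
P(intruder | barking) = 0.362700 / 0.445500 ≈ 0.8141

Now condition on the additional information:
Numerator (weight on configurations with intruder): 0.84×0.52 = 0.436800
Normalizer over all consistent configurations: 0.51×0.48 + 0.84×0.52 = 0.681600
P(intruder | barking, passing raccoon) = 0.436800/0.681600 ≈ 0.6408
— passing raccoon explains away the evidence for intruder.

P(intruder | barking) ≈ 0.8141; P(intruder | barking, passing raccoon) ≈ 0.6408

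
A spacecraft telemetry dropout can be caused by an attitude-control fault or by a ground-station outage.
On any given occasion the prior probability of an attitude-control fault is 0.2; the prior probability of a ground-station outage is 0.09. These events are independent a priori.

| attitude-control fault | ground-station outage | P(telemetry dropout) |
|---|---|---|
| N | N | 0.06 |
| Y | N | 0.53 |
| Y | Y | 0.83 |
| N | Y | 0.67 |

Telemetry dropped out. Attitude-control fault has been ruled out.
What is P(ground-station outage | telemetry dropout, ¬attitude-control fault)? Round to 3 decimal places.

For the numerator, keep only ground-station outage=true terms: 0.67·0.09 = 0.060300
Denominator P(telemetry dropout | ¬attitude-control fault): 0.06·0.91 + 0.67·0.09 = 0.114900
P(ground-station outage | telemetry dropout, ¬attitude-control fault) = 0.060300/0.114900 ≈ 0.525

P(ground-station outage | telemetry dropout, ¬attitude-control fault) ≈ 0.525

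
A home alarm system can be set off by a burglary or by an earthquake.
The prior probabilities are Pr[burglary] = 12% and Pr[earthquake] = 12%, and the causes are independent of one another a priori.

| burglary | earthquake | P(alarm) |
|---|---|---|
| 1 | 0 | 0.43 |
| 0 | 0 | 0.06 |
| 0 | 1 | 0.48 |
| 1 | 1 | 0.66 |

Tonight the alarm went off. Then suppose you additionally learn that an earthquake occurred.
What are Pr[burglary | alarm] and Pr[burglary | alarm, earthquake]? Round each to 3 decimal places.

P(alarm) = 0.06·0.88·0.88 + 0.48·0.88·0.12 + 0.43·0.12·0.88 + 0.66·0.12·0.12 = 0.046464 + 0.050688 + 0.045408 + 0.009504 = 0.152064
The burglary-present share is 0.045408 + 0.009504 = 0.054912.
Hence the posterior is 0.054912/0.152064 ≈ 0.361.

Now also conditioning on earthquake=true:
Enumerate both values of burglary and weight by the priors:
  P(alarm | earthquake) = 0.48*0.88 + 0.66*0.12
        = 0.422400 + 0.079200 = 0.501600
The terms with burglary present sum to 0.079200, so
  P(burglary | alarm, earthquake) = 0.079200 / 0.501600 ≈ 0.158
This is intercausal reasoning (explaining away): once earthquake accounts for the alarm, burglary becomes less likely.

Pr[burglary | alarm] ≈ 0.361; Pr[burglary | alarm, earthquake] ≈ 0.158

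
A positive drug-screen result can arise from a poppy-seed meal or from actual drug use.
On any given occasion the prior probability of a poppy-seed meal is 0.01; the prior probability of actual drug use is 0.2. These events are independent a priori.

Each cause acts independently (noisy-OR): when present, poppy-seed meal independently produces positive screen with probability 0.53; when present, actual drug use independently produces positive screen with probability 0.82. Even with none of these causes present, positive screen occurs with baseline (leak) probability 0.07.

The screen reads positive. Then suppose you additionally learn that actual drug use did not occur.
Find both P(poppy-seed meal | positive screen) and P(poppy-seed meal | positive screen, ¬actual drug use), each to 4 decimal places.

P(poppy-seed meal | positive screen) ≈ 0.0280; P(poppy-seed meal | positive screen, ¬actual drug use) ≈ 0.0751

Under noisy-OR, P(positive screen | causes) = 1 − (1−0.07)·∏(1−qᵢ) over the active causes.
By total probability over the 4 (poppy-seed meal, actual drug use) configurations:
  P(positive screen) = 0.07×0.99×0.8 + 0.8326×0.99×0.2 + 0.5629×0.01×0.8 + 0.921322×0.01×0.2
        = 0.055440 + 0.164855 + 0.004503 + 0.001843 = 0.226641
The terms with poppy-seed meal present sum to 0.006346, so
  P(poppy-seed meal | positive screen) = 0.006346 / 0.226641 ≈ 0.0280

With the extra evidence:
P(positive screen | ¬actual drug use) = 0.07*0.99 + 0.5629*0.01 = 0.069300 + 0.005629 = 0.074929
The poppy-seed meal-present share is 0.5629*0.01 = 0.005629.
P(poppy-seed meal | positive screen, ¬actual drug use) = 0.005629 / 0.074929 ≈ 0.0751
Ruling out actual drug use raises the posterior on poppy-seed meal — the flip side of explaining away.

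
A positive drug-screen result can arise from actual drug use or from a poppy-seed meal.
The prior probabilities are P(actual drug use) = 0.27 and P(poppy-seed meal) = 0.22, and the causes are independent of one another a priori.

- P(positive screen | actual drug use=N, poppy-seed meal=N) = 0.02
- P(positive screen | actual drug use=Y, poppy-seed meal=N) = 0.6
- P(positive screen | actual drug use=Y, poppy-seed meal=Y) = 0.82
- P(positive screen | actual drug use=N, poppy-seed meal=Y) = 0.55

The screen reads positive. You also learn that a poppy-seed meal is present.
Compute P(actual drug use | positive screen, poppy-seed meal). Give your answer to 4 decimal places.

Sum P(positive screen|·) weighted by the priors over both values of actual drug use:
  P(positive screen | poppy-seed meal) = 0.55·0.73 + 0.82·0.27
        = 0.401500 + 0.221400 = 0.622900
The terms with actual drug use present sum to 0.221400, so
  P(actual drug use | positive screen, poppy-seed meal) = 0.221400 / 0.622900 ≈ 0.3554

P(actual drug use | positive screen, poppy-seed meal) ≈ 0.3554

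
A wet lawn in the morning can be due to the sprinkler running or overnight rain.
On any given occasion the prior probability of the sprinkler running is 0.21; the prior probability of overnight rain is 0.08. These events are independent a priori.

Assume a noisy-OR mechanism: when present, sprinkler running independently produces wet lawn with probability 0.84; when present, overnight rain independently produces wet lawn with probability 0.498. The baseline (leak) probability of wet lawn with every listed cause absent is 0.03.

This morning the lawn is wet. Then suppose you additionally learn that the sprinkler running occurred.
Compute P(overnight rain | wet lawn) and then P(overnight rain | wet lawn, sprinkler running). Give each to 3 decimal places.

P(overnight rain | wet lawn) ≈ 0.206; P(overnight rain | wet lawn, sprinkler running) ≈ 0.087

Under noisy-OR, P(wet lawn | causes) = 1 − (1−0.03)·∏(1−qᵢ) over the active causes.
Weight on overnight rain=true, given the evidence: 0.032425 + 0.015491 = 0.047916
Denominator P(wet lawn): 0.03×0.79×0.92 + 0.51306×0.79×0.08 + 0.8448×0.21×0.92 + 0.92209×0.21×0.08 = 0.232935
P(overnight rain | wet lawn) = 0.047916/0.232935 ≈ 0.206

Now also conditioning on sprinkler running=true:
P(wet lawn | sprinkler running) = 0.8448*0.92 + 0.92209*0.08 = 0.777216 + 0.073767 = 0.850983
Of this, 0.073767 comes from 0.92209*0.08 (the overnight rain=true cases).
P(overnight rain | wet lawn, sprinkler running) = 0.073767 / 0.850983 ≈ 0.087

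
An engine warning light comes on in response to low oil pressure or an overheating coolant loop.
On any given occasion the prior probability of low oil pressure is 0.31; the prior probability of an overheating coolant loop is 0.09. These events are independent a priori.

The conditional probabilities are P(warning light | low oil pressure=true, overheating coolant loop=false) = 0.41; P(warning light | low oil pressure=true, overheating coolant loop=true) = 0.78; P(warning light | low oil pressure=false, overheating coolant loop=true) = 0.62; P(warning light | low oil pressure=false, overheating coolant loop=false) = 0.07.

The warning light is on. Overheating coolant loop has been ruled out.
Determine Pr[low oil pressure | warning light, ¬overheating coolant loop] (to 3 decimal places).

Weight on low oil pressure=true, given the evidence: 0.41×0.31 = 0.127100
Normalizer over all consistent configurations: 0.07×0.69 + 0.41×0.31 = 0.175400
Posterior = 0.127100 / 0.175400 ≈ 0.725

Pr[low oil pressure | warning light, ¬overheating coolant loop] ≈ 0.725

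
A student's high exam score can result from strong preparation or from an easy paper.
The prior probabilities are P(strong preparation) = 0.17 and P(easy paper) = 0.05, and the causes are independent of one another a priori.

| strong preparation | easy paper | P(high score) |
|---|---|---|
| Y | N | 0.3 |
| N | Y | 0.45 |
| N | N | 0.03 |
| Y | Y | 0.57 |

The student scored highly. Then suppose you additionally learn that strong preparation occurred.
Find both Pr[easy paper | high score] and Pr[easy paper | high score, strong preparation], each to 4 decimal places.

Pr[easy paper | high score] ≈ 0.2460; Pr[easy paper | high score, strong preparation] ≈ 0.0909

Sum P(high score|·) weighted by the priors over the 4 (strong preparation, easy paper) configurations:
  P(high score) = 0.03·0.83·0.95 + 0.45·0.83·0.05 + 0.3·0.17·0.95 + 0.57·0.17·0.05
        = 0.023655 + 0.018675 + 0.048450 + 0.004845 = 0.095625
Configurations with easy paper contribute 0.023520, so
  P(easy paper | high score) = 0.023520 / 0.095625 ≈ 0.2460

With the extra evidence:
P(high score | strong preparation) = 0.3*0.95 + 0.57*0.05 = 0.285000 + 0.028500 = 0.313500
The easy paper-present share is 0.57*0.05 = 0.028500.
So P(easy paper | high score, strong preparation) = 0.028500/0.313500 ≈ 0.0909.
The drop from 0.2460 to 0.0909 is the explaining-away (discounting) effect.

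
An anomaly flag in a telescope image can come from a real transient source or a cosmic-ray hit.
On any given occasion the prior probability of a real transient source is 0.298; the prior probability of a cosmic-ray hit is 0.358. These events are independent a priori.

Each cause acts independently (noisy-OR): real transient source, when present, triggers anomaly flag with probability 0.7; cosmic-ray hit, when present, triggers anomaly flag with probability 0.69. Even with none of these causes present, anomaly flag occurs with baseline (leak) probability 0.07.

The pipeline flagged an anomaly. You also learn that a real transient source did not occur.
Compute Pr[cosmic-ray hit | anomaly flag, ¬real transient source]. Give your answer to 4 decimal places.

Under noisy-OR, P(anomaly flag | causes) = 1 − (1−0.07)·∏(1−qᵢ) over the active causes.
For the numerator, keep only cosmic-ray hit=true terms: 0.7117×0.358 = 0.254789
The normalizing constant is 0.07×0.642 + 0.7117×0.358 = 0.299729
Posterior = 0.254789 / 0.299729 ≈ 0.8501

Pr[cosmic-ray hit | anomaly flag, ¬real transient source] ≈ 0.8501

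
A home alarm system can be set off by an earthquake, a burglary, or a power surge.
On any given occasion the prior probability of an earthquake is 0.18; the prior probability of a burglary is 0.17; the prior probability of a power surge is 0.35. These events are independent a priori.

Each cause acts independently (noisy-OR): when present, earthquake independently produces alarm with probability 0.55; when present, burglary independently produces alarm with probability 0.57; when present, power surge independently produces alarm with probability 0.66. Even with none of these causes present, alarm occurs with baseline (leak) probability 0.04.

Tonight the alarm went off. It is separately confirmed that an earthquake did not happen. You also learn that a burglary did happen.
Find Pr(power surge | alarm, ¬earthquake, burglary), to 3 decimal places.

Under noisy-OR, P(alarm | causes) = 1 − (1−0.04)·∏(1−qᵢ) over the active causes.
For the numerator, keep only power surge=true terms: 0.859648×0.35 = 0.300877
Normalizer over all consistent configurations: 0.5872×0.65 + 0.859648×0.35 = 0.682557
Posterior = 0.300877 / 0.682557 ≈ 0.441

Pr(power surge | alarm, ¬earthquake, burglary) ≈ 0.441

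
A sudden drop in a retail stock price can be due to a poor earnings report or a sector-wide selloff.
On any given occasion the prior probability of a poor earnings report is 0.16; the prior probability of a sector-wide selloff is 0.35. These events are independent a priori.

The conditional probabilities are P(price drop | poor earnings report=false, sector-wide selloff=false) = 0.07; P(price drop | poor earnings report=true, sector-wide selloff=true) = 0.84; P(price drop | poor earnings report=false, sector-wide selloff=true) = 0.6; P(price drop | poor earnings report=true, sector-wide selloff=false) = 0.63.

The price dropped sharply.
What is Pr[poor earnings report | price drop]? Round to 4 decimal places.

For the numerator, keep only poor earnings report=true terms: 0.065520 + 0.047040 = 0.112560
Denominator P(price drop): 0.07×0.84×0.65 + 0.6×0.84×0.35 + 0.63×0.16×0.65 + 0.84×0.16×0.35 = 0.327180
P(poor earnings report | price drop) = 0.112560/0.327180 ≈ 0.3440

Pr[poor earnings report | price drop] ≈ 0.3440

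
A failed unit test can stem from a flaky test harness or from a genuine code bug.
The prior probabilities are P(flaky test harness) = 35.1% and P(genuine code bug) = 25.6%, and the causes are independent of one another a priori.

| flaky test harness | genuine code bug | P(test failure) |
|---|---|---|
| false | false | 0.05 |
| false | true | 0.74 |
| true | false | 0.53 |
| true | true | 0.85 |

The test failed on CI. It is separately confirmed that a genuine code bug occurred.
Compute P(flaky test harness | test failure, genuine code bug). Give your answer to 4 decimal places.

P(flaky test harness | test failure, genuine code bug) ≈ 0.3832

P(test failure | genuine code bug) = 0.74*0.649 + 0.85*0.351 = 0.480260 + 0.298350 = 0.778610
The flaky test harness-present share is 0.85*0.351 = 0.298350.
P(flaky test harness | test failure, genuine code bug) = 0.298350 / 0.778610 ≈ 0.3832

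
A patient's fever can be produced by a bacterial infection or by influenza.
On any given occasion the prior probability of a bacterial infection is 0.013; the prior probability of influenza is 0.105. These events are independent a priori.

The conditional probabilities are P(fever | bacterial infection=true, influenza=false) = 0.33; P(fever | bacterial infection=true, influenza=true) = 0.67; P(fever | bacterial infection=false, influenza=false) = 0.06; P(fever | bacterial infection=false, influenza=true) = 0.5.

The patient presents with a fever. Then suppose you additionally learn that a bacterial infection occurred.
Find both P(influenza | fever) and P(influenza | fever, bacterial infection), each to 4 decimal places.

Sum P(fever|·) weighted by the priors over the 4 (bacterial infection, influenza) configurations:
  P(fever) = 0.06·0.987·0.895 + 0.5·0.987·0.105 + 0.33·0.013·0.895 + 0.67·0.013·0.105
        = 0.053002 + 0.051817 + 0.003840 + 0.000915 = 0.109574
Keeping only the influenza-present terms gives 0.052732, so
  P(influenza | fever) = 0.052732 / 0.109574 ≈ 0.4812

With the extra evidence:
Numerator (weight on configurations with influenza): 0.67·0.105 = 0.070350
Denominator P(fever | bacterial infection): 0.33·0.895 + 0.67·0.105 = 0.365700
Posterior = 0.070350 / 0.365700 ≈ 0.1924

P(influenza | fever) ≈ 0.4812; P(influenza | fever, bacterial infection) ≈ 0.1924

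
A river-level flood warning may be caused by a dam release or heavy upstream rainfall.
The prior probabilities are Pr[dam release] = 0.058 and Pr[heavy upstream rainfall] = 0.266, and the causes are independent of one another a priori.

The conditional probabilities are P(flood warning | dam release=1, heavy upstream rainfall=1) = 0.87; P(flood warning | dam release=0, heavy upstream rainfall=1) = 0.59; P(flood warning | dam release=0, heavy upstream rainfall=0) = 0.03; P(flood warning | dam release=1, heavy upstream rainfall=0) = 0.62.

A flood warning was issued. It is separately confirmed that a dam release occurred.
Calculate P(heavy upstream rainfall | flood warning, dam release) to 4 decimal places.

P(heavy upstream rainfall | flood warning, dam release) ≈ 0.3371

Weight on heavy upstream rainfall=true, given the evidence: 0.87×0.266 = 0.231420
Denominator P(flood warning | dam release): 0.62×0.734 + 0.87×0.266 = 0.686500
P(heavy upstream rainfall | flood warning, dam release) = 0.231420/0.686500 ≈ 0.3371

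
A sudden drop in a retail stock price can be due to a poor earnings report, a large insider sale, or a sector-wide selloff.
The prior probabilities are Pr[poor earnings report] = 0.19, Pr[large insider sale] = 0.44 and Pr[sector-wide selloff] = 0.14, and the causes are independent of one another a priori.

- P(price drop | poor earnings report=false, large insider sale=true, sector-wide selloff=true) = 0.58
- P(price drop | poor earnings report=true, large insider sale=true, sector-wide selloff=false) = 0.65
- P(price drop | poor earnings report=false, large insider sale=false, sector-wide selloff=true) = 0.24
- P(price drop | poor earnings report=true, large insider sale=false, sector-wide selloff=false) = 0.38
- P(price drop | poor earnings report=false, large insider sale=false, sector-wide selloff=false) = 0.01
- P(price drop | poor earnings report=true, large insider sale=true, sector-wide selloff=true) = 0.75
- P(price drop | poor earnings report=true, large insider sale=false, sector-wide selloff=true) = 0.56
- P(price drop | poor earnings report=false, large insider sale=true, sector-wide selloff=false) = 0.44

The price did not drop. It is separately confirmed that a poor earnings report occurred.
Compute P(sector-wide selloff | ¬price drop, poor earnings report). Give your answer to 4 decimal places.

P(sector-wide selloff | ¬price drop, poor earnings report) ≈ 0.1037

Numerator (weight on configurations with sector-wide selloff): 0.034496 + 0.015400 = 0.049896
The normalizing constant is 0.62*0.56*0.86 + 0.44*0.56*0.14 + 0.35*0.44*0.86 + 0.25*0.44*0.14 = 0.480928
Posterior = 0.049896 / 0.480928 ≈ 0.1037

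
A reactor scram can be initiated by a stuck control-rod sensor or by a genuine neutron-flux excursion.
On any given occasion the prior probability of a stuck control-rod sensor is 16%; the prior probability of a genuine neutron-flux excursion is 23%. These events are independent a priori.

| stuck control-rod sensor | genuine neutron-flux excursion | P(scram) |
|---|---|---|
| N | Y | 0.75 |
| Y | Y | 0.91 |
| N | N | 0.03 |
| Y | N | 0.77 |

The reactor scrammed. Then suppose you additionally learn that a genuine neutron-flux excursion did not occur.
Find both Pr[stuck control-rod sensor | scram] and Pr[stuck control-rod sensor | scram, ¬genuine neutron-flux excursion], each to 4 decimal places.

Pr[stuck control-rod sensor | scram] ≈ 0.4386; Pr[stuck control-rod sensor | scram, ¬genuine neutron-flux excursion] ≈ 0.8302

By total probability over the 4 (stuck control-rod sensor, genuine neutron-flux excursion) configurations:
  P(scram) = 0.03*0.84*0.77 + 0.75*0.84*0.23 + 0.77*0.16*0.77 + 0.91*0.16*0.23
        = 0.019404 + 0.144900 + 0.094864 + 0.033488 = 0.292656
Configurations with stuck control-rod sensor contribute 0.128352, so
  P(stuck control-rod sensor | scram) = 0.128352 / 0.292656 ≈ 0.4386

Now condition on the additional information:
Numerator (weight on configurations with stuck control-rod sensor): 0.77·0.16 = 0.123200
The normalizing constant is 0.03·0.84 + 0.77·0.16 = 0.148400
P(stuck control-rod sensor | scram, ¬genuine neutron-flux excursion) = 0.123200/0.148400 ≈ 0.8302
Ruling out genuine neutron-flux excursion raises the posterior on stuck control-rod sensor — the flip side of explaining away.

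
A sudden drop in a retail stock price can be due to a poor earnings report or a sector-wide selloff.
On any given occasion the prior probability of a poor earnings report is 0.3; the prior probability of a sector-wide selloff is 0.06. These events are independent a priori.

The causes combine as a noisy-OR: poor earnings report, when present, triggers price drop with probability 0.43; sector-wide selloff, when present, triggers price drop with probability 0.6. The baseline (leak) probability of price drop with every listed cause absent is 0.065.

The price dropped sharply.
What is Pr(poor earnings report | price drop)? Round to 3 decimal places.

Pr(poor earnings report | price drop) ≈ 0.679

Under noisy-OR, P(price drop | causes) = 1 − (1−0.065)·∏(1−qᵢ) over the active causes.
P(price drop) = 0.065×0.7×0.94 + 0.626×0.7×0.06 + 0.46705×0.3×0.94 + 0.78682×0.3×0.06 = 0.042770 + 0.026292 + 0.131708 + 0.014163 = 0.214933
Restricting to configurations with poor earnings report present: 0.131708 + 0.014163 = 0.145871.
So P(poor earnings report | price drop) = 0.145871/0.214933 ≈ 0.679.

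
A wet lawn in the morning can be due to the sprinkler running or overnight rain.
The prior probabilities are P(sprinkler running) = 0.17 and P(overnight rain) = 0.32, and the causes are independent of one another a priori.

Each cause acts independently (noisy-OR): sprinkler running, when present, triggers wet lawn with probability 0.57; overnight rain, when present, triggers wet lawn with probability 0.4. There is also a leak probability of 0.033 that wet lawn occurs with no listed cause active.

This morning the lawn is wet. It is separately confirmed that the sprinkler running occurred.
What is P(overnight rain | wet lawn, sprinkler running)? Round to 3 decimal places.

Under noisy-OR, P(wet lawn | causes) = 1 − (1−0.033)·∏(1−qᵢ) over the active causes.
Sum P(wet lawn|·) weighted by the priors over both values of overnight rain:
  P(wet lawn | sprinkler running) = 0.58419*0.68 + 0.750514*0.32
        = 0.397249 + 0.240164 = 0.637413
Configurations with overnight rain contribute 0.240164, so
  P(overnight rain | wet lawn, sprinkler running) = 0.240164 / 0.637413 ≈ 0.377

P(overnight rain | wet lawn, sprinkler running) ≈ 0.377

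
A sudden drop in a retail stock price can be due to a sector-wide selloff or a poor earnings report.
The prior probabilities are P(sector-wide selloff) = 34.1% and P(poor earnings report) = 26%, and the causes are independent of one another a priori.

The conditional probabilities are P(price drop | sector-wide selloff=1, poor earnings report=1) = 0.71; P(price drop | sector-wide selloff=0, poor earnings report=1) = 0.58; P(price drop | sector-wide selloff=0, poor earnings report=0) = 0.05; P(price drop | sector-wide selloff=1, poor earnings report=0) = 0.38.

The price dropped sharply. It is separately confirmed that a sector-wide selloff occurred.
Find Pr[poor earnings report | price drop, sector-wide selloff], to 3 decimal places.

Sum P(price drop|·) weighted by the priors over both values of poor earnings report:
  P(price drop | sector-wide selloff) = 0.38*0.74 + 0.71*0.26
        = 0.281200 + 0.184600 = 0.465800
Keeping only the poor earnings report-present terms gives 0.184600, so
  P(poor earnings report | price drop, sector-wide selloff) = 0.184600 / 0.465800 ≈ 0.396

Pr[poor earnings report | price drop, sector-wide selloff] ≈ 0.396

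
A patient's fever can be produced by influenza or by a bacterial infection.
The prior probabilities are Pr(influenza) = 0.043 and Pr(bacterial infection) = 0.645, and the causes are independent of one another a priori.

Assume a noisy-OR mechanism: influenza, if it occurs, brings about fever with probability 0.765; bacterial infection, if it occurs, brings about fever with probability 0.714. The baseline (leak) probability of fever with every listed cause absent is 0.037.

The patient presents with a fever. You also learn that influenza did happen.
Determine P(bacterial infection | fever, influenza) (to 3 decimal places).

P(bacterial infection | fever, influenza) ≈ 0.687

Under noisy-OR, P(fever | causes) = 1 − (1−0.037)·∏(1−qᵢ) over the active causes.
Numerator (weight on configurations with bacterial infection): 0.935277*0.645 = 0.603254
Denominator P(fever | influenza): 0.773695*0.355 + 0.935277*0.645 = 0.877916
P(bacterial infection | fever, influenza) = 0.603254/0.877916 ≈ 0.687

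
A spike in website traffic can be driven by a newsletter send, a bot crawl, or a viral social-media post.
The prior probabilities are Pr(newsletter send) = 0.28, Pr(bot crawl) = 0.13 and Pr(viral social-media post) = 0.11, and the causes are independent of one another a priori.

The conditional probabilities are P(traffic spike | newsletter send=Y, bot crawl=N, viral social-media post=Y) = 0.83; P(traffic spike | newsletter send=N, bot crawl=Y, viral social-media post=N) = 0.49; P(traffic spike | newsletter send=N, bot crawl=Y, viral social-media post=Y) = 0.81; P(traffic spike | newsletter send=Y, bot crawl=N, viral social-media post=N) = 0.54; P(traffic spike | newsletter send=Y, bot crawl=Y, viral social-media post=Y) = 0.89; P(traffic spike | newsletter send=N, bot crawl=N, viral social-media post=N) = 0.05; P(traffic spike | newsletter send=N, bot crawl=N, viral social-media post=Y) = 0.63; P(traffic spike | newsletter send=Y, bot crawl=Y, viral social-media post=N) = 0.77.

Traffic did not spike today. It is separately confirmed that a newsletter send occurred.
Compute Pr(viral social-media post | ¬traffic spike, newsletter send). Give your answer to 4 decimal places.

For the numerator, keep only viral social-media post=true terms: 0.016269 + 0.001573 = 0.017842
Normalizer over all consistent configurations: 0.46×0.87×0.89 + 0.17×0.87×0.11 + 0.23×0.13×0.89 + 0.11×0.13×0.11 = 0.400631
Posterior = 0.017842 / 0.400631 ≈ 0.0445

Pr(viral social-media post | ¬traffic spike, newsletter send) ≈ 0.0445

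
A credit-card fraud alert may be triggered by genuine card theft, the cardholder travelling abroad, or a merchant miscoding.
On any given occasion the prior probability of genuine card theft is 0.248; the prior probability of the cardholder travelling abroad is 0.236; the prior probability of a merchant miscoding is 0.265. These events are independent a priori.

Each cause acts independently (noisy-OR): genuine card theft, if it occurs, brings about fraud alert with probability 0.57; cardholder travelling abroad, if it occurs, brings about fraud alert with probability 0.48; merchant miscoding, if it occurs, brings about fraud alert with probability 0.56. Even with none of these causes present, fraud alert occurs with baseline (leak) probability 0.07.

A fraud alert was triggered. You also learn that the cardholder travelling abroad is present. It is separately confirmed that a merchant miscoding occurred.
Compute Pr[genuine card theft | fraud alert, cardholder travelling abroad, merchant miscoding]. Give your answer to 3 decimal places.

Pr[genuine card theft | fraud alert, cardholder travelling abroad, merchant miscoding] ≈ 0.276

Under noisy-OR, P(fraud alert | causes) = 1 − (1−0.07)·∏(1−qᵢ) over the active causes.
P(fraud alert | cardholder travelling abroad, merchant miscoding) = 0.787216·0.752 + 0.908503·0.248 = 0.591986 + 0.225309 = 0.817295
The genuine card theft-present share is 0.908503·0.248 = 0.225309.
Hence the posterior is 0.225309/0.817295 ≈ 0.276.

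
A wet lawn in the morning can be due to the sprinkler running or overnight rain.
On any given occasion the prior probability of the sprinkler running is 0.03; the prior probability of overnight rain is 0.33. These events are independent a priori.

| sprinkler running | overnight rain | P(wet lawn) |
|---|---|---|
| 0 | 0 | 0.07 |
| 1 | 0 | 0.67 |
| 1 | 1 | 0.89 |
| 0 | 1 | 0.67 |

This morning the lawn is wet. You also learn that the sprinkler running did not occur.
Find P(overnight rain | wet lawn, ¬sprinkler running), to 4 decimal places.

Enumerate both values of overnight rain and weight by the priors:
  P(wet lawn | ¬sprinkler running) = 0.07·0.67 + 0.67·0.33
        = 0.046900 + 0.221100 = 0.268000
Configurations with overnight rain contribute 0.221100, so
  P(overnight rain | wet lawn, ¬sprinkler running) = 0.221100 / 0.268000 ≈ 0.8250

P(overnight rain | wet lawn, ¬sprinkler running) ≈ 0.8250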